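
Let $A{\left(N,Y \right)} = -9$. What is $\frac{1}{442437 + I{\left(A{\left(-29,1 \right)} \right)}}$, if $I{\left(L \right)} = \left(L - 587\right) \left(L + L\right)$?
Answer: $\frac{1}{453165} \approx 2.2067 \cdot 10^{-6}$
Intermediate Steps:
$I{\left(L \right)} = 2 L \left(-587 + L\right)$ ($I{\left(L \right)} = \left(-587 + L\right) 2 L = 2 L \left(-587 + L\right)$)
$\frac{1}{442437 + I{\left(A{\left(-29,1 \right)} \right)}} = \frac{1}{442437 + 2 \left(-9\right) \left(-587 - 9\right)} = \frac{1}{442437 + 2 \left(-9\right) \left(-596\right)} = \frac{1}{442437 + 10728} = \frac{1}{453165}$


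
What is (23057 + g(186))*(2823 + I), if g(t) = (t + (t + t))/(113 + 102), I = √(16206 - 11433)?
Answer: 13995906099/215 + 4957813*√4773/215 ≈ 6.6690e+7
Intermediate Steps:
I = √4773 ≈ 69.087
g(t) = 3*t/215 (g(t) = (t + 2*t)/215 = (3*t)*(1/215) = 3*t/215)
(23057 + g(186))*(2823 + I) = (23057 + (3/215)*186)*(2823 + √4773) = (23057 + 558/215)*(2823 + √4773) = 4957813*(2823 + √4773)/215 = 13995906099/215 + 4957813*√4773/215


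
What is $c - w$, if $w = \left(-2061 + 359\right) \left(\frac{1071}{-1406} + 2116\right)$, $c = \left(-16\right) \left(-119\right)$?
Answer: $\frac{68438751}{19} \approx 3.602 \cdot 10^{6}$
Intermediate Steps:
$c = 1904$
$w = - \frac{68402575}{19}$ ($w = - 1702 \left(1071 \left(- \frac{1}{1406}\right) + 2116\right) = - 1702 \left(- \frac{1071}{1406} + 2116\right) = \left(-1702\right) \frac{2974025}{1406} = - \frac{68402575}{19} \approx -3.6001 \cdot 10^{6}$)
$c - w = 1904 - - \frac{68402575}{19} = 1904 + \frac{68402575}{19} = \frac{68438751}{19}$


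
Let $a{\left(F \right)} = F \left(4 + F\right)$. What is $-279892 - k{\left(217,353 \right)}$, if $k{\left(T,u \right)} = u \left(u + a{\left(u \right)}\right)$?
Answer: $-44889914$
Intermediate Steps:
$k{\left(T,u \right)} = u \left(u + u \left(4 + u\right)\right)$
$-279892 - k{\left(217,353 \right)} = -279892 - 353^{2} \left(5 + 353\right) = -279892 - 124609 \cdot 358 = -279892 - 44610022 = -44889914$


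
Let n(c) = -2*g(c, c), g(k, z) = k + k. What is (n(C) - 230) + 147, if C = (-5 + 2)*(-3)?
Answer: -119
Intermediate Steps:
g(k, z) = 2*k
C = 9 (C = -3*(-3) = 9)
n(c) = -4*c
(n(C) - 230) + 147 = (-4*9 - 230) + 147 = (-36 - 230) + 147 = -266 + 147 = -119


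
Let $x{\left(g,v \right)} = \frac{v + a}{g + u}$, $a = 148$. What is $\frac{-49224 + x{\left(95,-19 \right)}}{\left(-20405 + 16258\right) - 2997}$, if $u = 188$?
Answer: $\frac{13930263}{2021752} \approx 6.8902$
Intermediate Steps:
$x{\left(g,v \right)} = \frac{148 + v}{188 + g}$ ($x{\left(g,v \right)} = \frac{v + 148}{g + 188} = \frac{148 + v}{188 + g}$)
$\frac{-49224 + x{\left(95,-19 \right)}}{\left(-20405 + 16258\right) - 2997} = \frac{-49224 + \frac{148 - 19}{188 + 95}}{\left(-20405 + 16258\right) - 2997} = \frac{-49224 + \frac{1}{283} \cdot 129}{-4147 - 2997} = \frac{-49224 + \frac{1}{283} \cdot 129}{-7144} = \left(-49224 + \frac{129}{283}\right) \left(- \frac{1}{7144}\right) = \left(- \frac{13930263}{283}\right) \left(- \frac{1}{7144}\right) = \frac{13930263}{2021752}$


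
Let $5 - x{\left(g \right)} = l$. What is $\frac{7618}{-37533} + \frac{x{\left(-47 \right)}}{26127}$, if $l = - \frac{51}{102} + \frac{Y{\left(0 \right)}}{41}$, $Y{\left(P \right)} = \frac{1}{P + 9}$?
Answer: $- \frac{48911972429}{241233673986} \approx -0.20276$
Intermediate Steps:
$Y{\left(P \right)} = \frac{1}{9 + P}$
$l = - \frac{367}{738}$ ($l = - \frac{51}{102} + \frac{1}{\left(9 + 0\right) 41} = \left(-51\right) \frac{1}{102} + \frac{1}{9} \cdot \frac{1}{41} = - \frac{1}{2} + \frac{1}{9} \cdot \frac{1}{41} = - \frac{1}{2} + \frac{1}{369} = - \frac{367}{738} \approx -0.49729$)
$x{\left(g \right)} = \frac{4057}{738}$ ($x{\left(g \right)} = 5 - - \frac{367}{738} = 5 + \frac{367}{738} = \frac{4057}{738}$)
$\frac{7618}{-37533} + \frac{x{\left(-47 \right)}}{26127} = \frac{7618}{-37533} + \frac{4057}{738 \cdot 26127} = 7618 \left(- \frac{1}{37533}\right) + \frac{4057}{738} \cdot \frac{1}{26127} = - \frac{7618}{37533} + \frac{4057}{19281726} = - \frac{48911972429}{241233673986}$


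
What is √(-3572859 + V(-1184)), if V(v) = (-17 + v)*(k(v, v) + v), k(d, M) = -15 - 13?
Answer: I*√2117247 ≈ 1455.1*I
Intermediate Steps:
k(d, M) = -28
V(v) = (-28 + v)*(-17 + v) (V(v) = (-17 + v)*(-28 + v) = (-28 + v)*(-17 + v))
√(-3572859 + V(-1184)) = √(-3572859 + (476 + (-1184)² - 45*(-1184))) = √(-3572859 + (476 + 1401856 + 53280)) = √(-3572859 + 1455612) = √(-2117247) = I*√2117247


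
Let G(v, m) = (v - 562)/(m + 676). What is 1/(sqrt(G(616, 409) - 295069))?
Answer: -I*sqrt(347362544935)/320149811 ≈ -0.0018409*I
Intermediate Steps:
G(v, m) = (-562 + v)/(676 + m)
1/(sqrt(G(616, 409) - 295069)) = 1/(sqrt((-562 + 616)/(676 + 409) - 295069)) = 1/(sqrt(54/1085 - 295069)) = 1/(sqrt(-320149811/1085)) = 1/(I*sqrt(347362544935)/1085) = -I*sqrt(347362544935)/320149811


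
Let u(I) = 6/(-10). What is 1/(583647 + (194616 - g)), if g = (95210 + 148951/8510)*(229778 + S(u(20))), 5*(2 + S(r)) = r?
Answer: -212750/4655013624752997 ≈ -4.5703e-11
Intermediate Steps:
u(I) = -⅗ (u(I) = 6*(-⅒) = -⅗)
S(r) = -2 + r/5
g = 4655179200206247/212750 (g = (95210 + 148951/8510)*(229778 + (-2 + (⅕)*(-⅗))) = (95210 + 148951*(1/8510))*(229778 + (-2 - 3/25)) = (95210 + 148951/8510)*(229778 - 53/25) = (810386051/8510)*(5744397/25) = 4655179200206247/212750 ≈ 2.1881e+10)
1/(583647 + (194616 - g)) = 1/(583647 + (194616 - 1*4655179200206247/212750)) = 1/(583647 + (194616 - 4655179200206247/212750)) = 1/(583647 - 4655137795652247/212750) = 1/(-4655013624752997/212750) = -212750/4655013624752997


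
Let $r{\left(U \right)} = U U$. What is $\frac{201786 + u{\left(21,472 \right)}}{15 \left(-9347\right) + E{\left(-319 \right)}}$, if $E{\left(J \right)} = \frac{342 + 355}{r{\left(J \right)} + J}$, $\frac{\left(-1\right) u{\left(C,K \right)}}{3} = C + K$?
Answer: $- \frac{20319542694}{14222674913} \approx -1.4287$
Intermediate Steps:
$r{\left(U \right)} = U^{2}$
$u{\left(C,K \right)} = - 3 C - 3 K$ ($u{\left(C,K \right)} = - 3 \left(C + K\right) = - 3 C - 3 K$)
$E{\left(J \right)} = \frac{697}{J + J^{2}}$ ($E{\left(J \right)} = \frac{342 + 355}{J^{2} + J} = \frac{697}{J + J^{2}}$)
$\frac{201786 + u{\left(21,472 \right)}}{15 \left(-9347\right) + E{\left(-319 \right)}} = \frac{201786 - 1479}{15 \left(-9347\right) + \frac{697}{\left(-319\right) \left(1 - 319\right)}} = \frac{201786 - 1479}{-140205 + 697 \left(- \frac{1}{319}\right) \frac{1}{-318}} = \frac{201786 - 1479}{-140205 + 697 \left(- \frac{1}{319}\right) \left(- \frac{1}{318}\right)} = \frac{200307}{-140205 + \frac{697}{101442}} = \frac{200307}{- \frac{14222674913}{101442}} = 200307 \left(- \frac{101442}{14222674913}\right) = - \frac{20319542694}{14222674913}$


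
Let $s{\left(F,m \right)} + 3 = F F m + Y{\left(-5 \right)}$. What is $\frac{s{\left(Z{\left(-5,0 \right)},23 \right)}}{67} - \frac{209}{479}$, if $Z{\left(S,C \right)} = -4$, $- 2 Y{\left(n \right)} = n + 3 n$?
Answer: $\frac{165622}{32093} \approx 5.1607$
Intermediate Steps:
$Y{\left(n \right)} = - 2 n$ ($Y{\left(n \right)} = - \frac{n + 3 n}{2} = - \frac{4 n}{2} = - 2 n$)
$s{\left(F,m \right)} = 7 + m F^{2}$ ($s{\left(F,m \right)} = -3 + \left(F F m - -10\right) = -3 + \left(F^{2} m + 10\right) = -3 + \left(m F^{2} + 10\right) = -3 + \left(10 + m F^{2}\right) = 7 + m F^{2}$)
$\frac{s{\left(Z{\left(-5,0 \right)},23 \right)}}{67} - \frac{209}{479} = \frac{7 + 23 \left(-4\right)^{2}}{67} - \frac{209}{479} = \left(7 + 23 \cdot 16\right) \frac{1}{67} - \frac{209}{479} = \left(7 + 368\right) \frac{1}{67} - \frac{209}{479} = 375 \cdot \frac{1}{67} - \frac{209}{479} = \frac{375}{67} - \frac{209}{479} = \frac{165622}{32093}$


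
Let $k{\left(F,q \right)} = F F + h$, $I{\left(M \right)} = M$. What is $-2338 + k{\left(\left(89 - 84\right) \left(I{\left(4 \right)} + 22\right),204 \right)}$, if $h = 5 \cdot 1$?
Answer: $14567$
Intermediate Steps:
$h = 5$
$k{\left(F,q \right)} = 5 + F^{2}$ ($k{\left(F,q \right)} = F F + 5 = F^{2} + 5 = 5 + F^{2}$)
$-2338 + k{\left(\left(89 - 84\right) \left(I{\left(4 \right)} + 22\right),204 \right)} = -2338 + \left(5 + \left(\left(89 - 84\right) \left(4 + 22\right)\right)^{2}\right) = -2338 + \left(5 + \left(5 \cdot 26\right)^{2}\right) = -2338 + \left(5 + 130^{2}\right) = -2338 + \left(5 + 16900\right) = -2338 + 16905 = 14567$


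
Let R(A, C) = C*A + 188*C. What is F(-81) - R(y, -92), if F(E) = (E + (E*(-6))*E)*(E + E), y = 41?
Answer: 6411482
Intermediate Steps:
R(A, C) = 188*C + A*C (R(A, C) = A*C + 188*C = 188*C + A*C)
F(E) = 2*E*(E - 6*E²) (F(E) = (E + (-6*E)*E)*(2*E) = (E - 6*E²)*(2*E) = 2*E*(E - 6*E²))
F(-81) - R(y, -92) = (-81)²*(2 - 12*(-81)) - (-92)*(188 + 41) = 6561*(2 + 972) - (-92)*229 = 6561*974 - 1*(-21068) = 6390414 + 21068 = 6411482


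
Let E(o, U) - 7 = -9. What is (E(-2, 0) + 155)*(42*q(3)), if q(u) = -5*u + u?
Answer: -77112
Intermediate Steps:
q(u) = -4*u
E(o, U) = -2 (E(o, U) = 7 - 9 = -2)
(E(-2, 0) + 155)*(42*q(3)) = (-2 + 155)*(42*(-4*3)) = 153*(42*(-12)) = 153*(-504) = -77112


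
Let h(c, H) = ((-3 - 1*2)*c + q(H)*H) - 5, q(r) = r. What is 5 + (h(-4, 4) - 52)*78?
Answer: -1633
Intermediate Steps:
h(c, H) = -5 + H² - 5*c (h(c, H) = ((-3 - 1*2)*c + H*H) - 5 = ((-3 - 2)*c + H²) - 5 = (-5*c + H²) - 5 = (H² - 5*c) - 5 = -5 + H² - 5*c)
5 + (h(-4, 4) - 52)*78 = 5 + ((-5 + 4² - 5*(-4)) - 52)*78 = 5 + ((-5 + 16 + 20) - 52)*78 = 5 + (31 - 52)*78 = 5 - 21*78 = 5 - 1638 = -1633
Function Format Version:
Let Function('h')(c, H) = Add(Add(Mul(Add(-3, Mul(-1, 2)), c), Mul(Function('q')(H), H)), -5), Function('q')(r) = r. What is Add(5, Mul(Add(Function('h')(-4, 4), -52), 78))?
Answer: -1633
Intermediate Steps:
Function('h')(c, H) = Add(-5, Pow(H, 2), Mul(-5, c)) (Function('h')(c, H) = Add(Add(Mul(Add(-3, Mul(-1, 2)), c), Mul(H, H)), -5) = Add(Add(Mul(Add(-3, -2), c), Pow(H, 2)), -5) = Add(Add(Mul(-5, c), Pow(H, 2)), -5) = Add(Add(Pow(H, 2), Mul(-5, c)), -5) = Add(-5, Pow(H, 2), Mul(-5, c)))
Add(5, Mul(Add(Function('h')(-4, 4), -52), 78)) = Add(5, Mul(Add(Add(-5, Pow(4, 2), Mul(-5, -4)), -52), 78)) = Add(5, Mul(Add(Add(-5, 16, 20), -52), 78)) = Add(5, Mul(Add(31, -52), 78)) = Add(5, Mul(-21, 78)) = Add(5, -1638) = -1633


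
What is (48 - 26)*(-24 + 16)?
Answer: -176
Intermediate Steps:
(48 - 26)*(-24 + 16) = 22*(-8) = -176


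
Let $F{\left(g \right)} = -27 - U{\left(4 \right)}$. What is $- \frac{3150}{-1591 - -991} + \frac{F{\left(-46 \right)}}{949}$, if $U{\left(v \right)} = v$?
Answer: $\frac{19805}{3796} \approx 5.2173$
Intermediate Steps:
$F{\left(g \right)} = -31$ ($F{\left(g \right)} = -27 - 4 = -31$)
$- \frac{3150}{-1591 - -991} + \frac{F{\left(-46 \right)}}{949} = - \frac{3150}{-1591 - -991} - \frac{31}{949} = - \frac{3150}{-1591 + 991} - \frac{31}{949} = - \frac{3150}{-600} - \frac{31}{949} = \left(-3150\right) \left(- \frac{1}{600}\right) - \frac{31}{949} = \frac{21}{4} - \frac{31}{949} = \frac{19805}{3796}$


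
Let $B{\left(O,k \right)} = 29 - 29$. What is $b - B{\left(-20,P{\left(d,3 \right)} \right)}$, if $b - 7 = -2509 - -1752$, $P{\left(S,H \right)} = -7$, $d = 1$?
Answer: $-750$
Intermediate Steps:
$B{\left(O,k \right)} = 0$
$b = -750$ ($b = 7 - 757 = -750$)
$b - B{\left(-20,P{\left(d,3 \right)} \right)} = -750 - 0 = -750 + 0 = -750$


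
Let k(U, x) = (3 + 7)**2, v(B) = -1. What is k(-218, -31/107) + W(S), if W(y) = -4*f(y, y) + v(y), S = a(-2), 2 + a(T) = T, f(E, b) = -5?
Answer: 119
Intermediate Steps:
k(U, x) = 100 (k(U, x) = 10**2 = 100)
a(T) = -2 + T
S = -4 (S = -2 - 2 = -4)
W(y) = 19 (W(y) = -4*(-5) - 1 = 20 - 1 = 19)
k(-218, -31/107) + W(S) = 100 + 19 = 119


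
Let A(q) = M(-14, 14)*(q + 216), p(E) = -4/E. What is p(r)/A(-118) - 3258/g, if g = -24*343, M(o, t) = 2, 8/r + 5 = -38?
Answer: 1387/2744 ≈ 0.50547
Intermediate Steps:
r = -8/43 (r = 8/(-5 - 38) = 8/(-43) = 8*(-1/43) = -8/43 ≈ -0.18605)
A(q) = 432 + 2*q (A(q) = 2*(q + 216) = 2*(216 + q) = 432 + 2*q)
g = -8232
p(r)/A(-118) - 3258/g = (-4/(-8/43))/(432 + 2*(-118)) - 3258/(-8232) = (-4*(-43/8))/(432 - 236) - 3258*(-1/8232) = (43/2)/196 + 543/1372 = (43/2)*(1/196) + 543/1372 = 43/392 + 543/1372 = 1387/2744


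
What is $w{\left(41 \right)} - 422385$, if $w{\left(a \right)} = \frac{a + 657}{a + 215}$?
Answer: $- \frac{54064931}{128} \approx -4.2238 \cdot 10^{5}$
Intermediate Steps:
$w{\left(a \right)} = \frac{657 + a}{215 + a}$
$w{\left(41 \right)} - 422385 = \frac{657 + 41}{215 + 41} - 422385 = \frac{1}{256} \cdot 698 - 422385 = \frac{349}{128} - 422385 = - \frac{54064931}{128}$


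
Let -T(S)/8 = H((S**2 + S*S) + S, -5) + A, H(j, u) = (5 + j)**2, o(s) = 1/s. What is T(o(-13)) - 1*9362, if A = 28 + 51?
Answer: -291003082/28561 ≈ -10189.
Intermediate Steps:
A = 79
T(S) = -632 - 8*(5 + S + 2*S**2)**2 (T(S) = -8*((5 + ((S**2 + S*S) + S))**2 + 79) = -8*((5 + ((S**2 + S**2) + S))**2 + 79) = -8*((5 + (2*S**2 + S))**2 + 79) = -8*((5 + (S + 2*S**2))**2 + 79) = -8*((5 + S + 2*S**2)**2 + 79) = -8*(79 + (5 + S + 2*S**2)**2) = -632 - 8*(5 + S + 2*S**2)**2)
T(o(-13)) - 1*9362 = (-632 - 8*(5 + (1 + 2/(-13))/(-13))**2) - 1*9362 = (-632 - 8*(5 - (1 + 2*(-1/13))/13)**2) - 9362 = (-632 - 8*(5 - (1 - 2/13)/13)**2) - 9362 = (-632 - 8*(5 - 1/13*11/13)**2) - 9362 = (-632 - 8*(5 - 11/169)**2) - 9362 = (-632 - 8*(834/169)**2) - 9362 = (-632 - 8*695556/28561) - 9362 = (-632 - 5564448/28561) - 9362 = -23615000/28561 - 9362 = -291003082/28561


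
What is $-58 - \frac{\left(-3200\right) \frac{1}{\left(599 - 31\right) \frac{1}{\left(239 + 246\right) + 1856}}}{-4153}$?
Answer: $- \frac{18038454}{294863} \approx -61.176$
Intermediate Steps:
$-58 - \frac{\left(-3200\right) \frac{1}{\left(599 - 31\right) \frac{1}{\left(239 + 246\right) + 1856}}}{-4153} = -58 - - \frac{3200}{568 \frac{1}{485 + 1856}} \left(- \frac{1}{4153}\right) = -58 - - \frac{3200}{568 \cdot \frac{1}{2341}} \left(- \frac{1}{4153}\right) = -58 - - \frac{3200}{\frac{568}{2341}} \left(- \frac{1}{4153}\right) = -58 - \left(-3200\right) \frac{2341}{568} \left(- \frac{1}{4153}\right) = -58 - \left(- \frac{936400}{71}\right) \left(- \frac{1}{4153}\right) = -58 - \frac{936400}{294863} = - \frac{18038454}{294863}$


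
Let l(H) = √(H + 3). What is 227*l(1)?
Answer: 454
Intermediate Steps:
l(H) = √(3 + H)
227*l(1) = 227*√(3 + 1) = 227*√4 = 227*2 = 454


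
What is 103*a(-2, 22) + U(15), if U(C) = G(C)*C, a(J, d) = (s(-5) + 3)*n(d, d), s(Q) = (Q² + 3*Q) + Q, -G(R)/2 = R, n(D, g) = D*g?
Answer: 398366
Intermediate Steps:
G(R) = -2*R
s(Q) = Q² + 4*Q
a(J, d) = 8*d² (a(J, d) = (-5*(4 - 5) + 3)*(d*d) = (-5*(-1) + 3)*d² = (5 + 3)*d² = 8*d²)
U(C) = -2*C² (U(C) = (-2*C)*C = -2*C²)
103*a(-2, 22) + U(15) = 103*(8*22²) - 2*15² = 103*(8*484) - 2*225 = 103*3872 - 450 = 398816 - 450 = 398366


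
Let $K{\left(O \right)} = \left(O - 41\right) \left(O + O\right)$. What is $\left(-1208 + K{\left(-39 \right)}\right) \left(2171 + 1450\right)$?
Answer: $18220872$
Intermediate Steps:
$K{\left(O \right)} = 2 O \left(-41 + O\right)$ ($K{\left(O \right)} = \left(-41 + O\right) 2 O = 2 O \left(-41 + O\right)$)
$\left(-1208 + K{\left(-39 \right)}\right) \left(2171 + 1450\right) = \left(-1208 + 2 \left(-39\right) \left(-41 - 39\right)\right) \left(2171 + 1450\right) = \left(-1208 + 2 \left(-39\right) \left(-80\right)\right) 3621 = \left(-1208 + 6240\right) 3621 = 5032 \cdot 3621 = 18220872$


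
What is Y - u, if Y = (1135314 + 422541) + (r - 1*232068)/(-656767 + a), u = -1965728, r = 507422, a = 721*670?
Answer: 612035520997/173697 ≈ 3.5236e+6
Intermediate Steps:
a = 483070
Y = 270594464581/173697 (Y = (1135314 + 422541) + (507422 - 1*232068)/(-656767 + 483070) = 1557855 + (507422 - 232068)/(-173697) = 1557855 + 275354*(-1/173697) = 1557855 - 275354/173697 = 270594464581/173697 ≈ 1.5579e+6)
Y - u = 270594464581/173697 - 1*(-1965728) = 270594464581/173697 + 1965728 = 612035520997/173697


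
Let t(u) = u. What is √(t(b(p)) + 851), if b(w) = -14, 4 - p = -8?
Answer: 3*√93 ≈ 28.931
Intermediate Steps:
p = 12 (p = 4 - 1*(-8) = 4 + 8 = 12)
√(t(b(p)) + 851) = √(-14 + 851) = √837 = 3*√93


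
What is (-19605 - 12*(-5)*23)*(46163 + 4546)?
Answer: -924171525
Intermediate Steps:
(-19605 - 12*(-5)*23)*(46163 + 4546) = (-19605 + 60*23)*50709 = (-19605 + 1380)*50709 = -18225*50709 = -924171525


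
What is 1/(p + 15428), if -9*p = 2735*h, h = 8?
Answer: 9/116972 ≈ 7.6941e-5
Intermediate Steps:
p = -21880/9 (p = -2735*8/9 = -1/9*21880 = -21880/9 ≈ -2431.1)
1/(p + 15428) = 1/(-21880/9 + 15428) = 1/(116972/9) = 9/116972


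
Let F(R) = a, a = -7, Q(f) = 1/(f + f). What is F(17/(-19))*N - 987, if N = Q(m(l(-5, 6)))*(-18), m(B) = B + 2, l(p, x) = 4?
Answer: -1953/2 ≈ -976.50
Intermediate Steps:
m(B) = 2 + B
Q(f) = 1/(2*f)
F(R) = -7
N = -3/2 (N = (1/(2*(2 + 4)))*(-18) = ((½)/6)*(-18) = ((½)*(⅙))*(-18) = (1/12)*(-18) = -3/2 ≈ -1.5000)
F(17/(-19))*N - 987 = -7*(-3/2) - 987 = 21/2 - 987 = -1953/2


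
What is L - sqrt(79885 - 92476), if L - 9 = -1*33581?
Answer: -33572 - 3*I*sqrt(1399) ≈ -33572.0 - 112.21*I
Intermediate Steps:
L = -33572 (L = 9 - 1*33581 = 9 - 33581 = -33572)
L - sqrt(79885 - 92476) = -33572 - sqrt(79885 - 92476) = -33572 - sqrt(-12591) = -33572 - 3*I*sqrt(1399)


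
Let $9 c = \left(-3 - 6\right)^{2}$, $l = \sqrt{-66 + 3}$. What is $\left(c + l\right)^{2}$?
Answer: $18 + 54 i \sqrt{7} \approx 18.0 + 142.87 i$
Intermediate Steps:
$l = 3 i \sqrt{7}$ ($l = \sqrt{-63} = 3 i \sqrt{7} \approx 7.9373 i$)
$c = 9$ ($c = \frac{\left(-3 - 6\right)^{2}}{9} = \frac{\left(-9\right)^{2}}{9} = \frac{1}{9} \cdot 81 = 9$)
$\left(c + l\right)^{2} = \left(9 + 3 i \sqrt{7}\right)^{2}$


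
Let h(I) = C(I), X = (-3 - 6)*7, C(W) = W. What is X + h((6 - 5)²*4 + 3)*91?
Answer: 574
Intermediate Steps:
X = -63 (X = -9*7 = -63)
h(I) = I
X + h((6 - 5)²*4 + 3)*91 = -63 + ((6 - 5)²*4 + 3)*91 = -63 + (1²*4 + 3)*91 = -63 + (1*4 + 3)*91 = -63 + (4 + 3)*91 = -63 + 7*91 = -63 + 637 = 574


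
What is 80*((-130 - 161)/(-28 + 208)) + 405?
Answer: 827/3 ≈ 275.67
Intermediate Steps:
80*((-130 - 161)/(-28 + 208)) + 405 = 80*(-291/180) + 405 = 80*(-291*1/180) + 405 = 80*(-97/60) + 405 = -388/3 + 405 = 827/3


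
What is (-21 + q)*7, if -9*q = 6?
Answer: -455/3 ≈ -151.67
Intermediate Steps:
q = -2/3 (q = -1/9*6 = -2/3 ≈ -0.66667)
(-21 + q)*7 = (-21 - 2/3)*7 = -65/3*7 = -455/3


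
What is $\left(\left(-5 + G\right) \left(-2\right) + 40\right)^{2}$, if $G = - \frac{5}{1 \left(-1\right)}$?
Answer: $1600$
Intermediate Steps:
$G = 5$ ($G = - \frac{5}{-1} = \left(-5\right) \left(-1\right) = 5$)
$\left(\left(-5 + G\right) \left(-2\right) + 40\right)^{2} = \left(\left(-5 + 5\right) \left(-2\right) + 40\right)^{2} = \left(0 \left(-2\right) + 40\right)^{2} = \left(0 + 40\right)^{2} = 40^{2} = 1600$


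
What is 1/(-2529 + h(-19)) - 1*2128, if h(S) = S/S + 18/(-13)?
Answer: -69972909/32882 ≈ -2128.0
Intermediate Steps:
h(S) = -5/13 (h(S) = 1 + 18*(-1/13) = 1 - 18/13 = -5/13)
1/(-2529 + h(-19)) - 1*2128 = 1/(-2529 - 5/13) - 1*2128 = 1/(-32882/13) - 2128 = -13/32882 - 2128 = -69972909/32882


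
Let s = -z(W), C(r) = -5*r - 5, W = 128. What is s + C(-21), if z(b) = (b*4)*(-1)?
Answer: 612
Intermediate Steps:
C(r) = -5 - 5*r
z(b) = -4*b (z(b) = (4*b)*(-1) = -4*b)
s = 512 (s = -(-4)*128 = -1*(-512) = 512)
s + C(-21) = 512 + (-5 - 5*(-21)) = 512 + (-5 + 105) = 512 + 100 = 612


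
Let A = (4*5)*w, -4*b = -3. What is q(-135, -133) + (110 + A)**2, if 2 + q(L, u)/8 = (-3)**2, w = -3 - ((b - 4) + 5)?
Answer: 281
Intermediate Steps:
b = 3/4 (b = -1/4*(-3) = 3/4 ≈ 0.75000)
w = -19/4 (w = -3 - ((3/4 - 4) + 5) = -3 - (-13/4 + 5) = -3 - 1*7/4 = -3 - 7/4 = -19/4 ≈ -4.7500)
q(L, u) = 56 (q(L, u) = -16 + 8*(-3)**2 = -16 + 8*9 = -16 + 72 = 56)
A = -95 (A = (4*5)*(-19/4) = 20*(-19/4) = -95)
q(-135, -133) + (110 + A)**2 = 56 + (110 - 95)**2 = 56 + 15**2 = 56 + 225 = 281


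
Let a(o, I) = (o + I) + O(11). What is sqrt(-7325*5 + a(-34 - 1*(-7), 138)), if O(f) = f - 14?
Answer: 53*I*sqrt(13) ≈ 191.09*I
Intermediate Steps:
O(f) = -14 + f
a(o, I) = -3 + I + o (a(o, I) = (o + I) + (-14 + 11) = (I + o) - 3 = -3 + I + o)
sqrt(-7325*5 + a(-34 - 1*(-7), 138)) = sqrt(-7325*5 + (-3 + 138 + (-34 - 1*(-7)))) = sqrt(-36625 + (-3 + 138 + (-34 + 7))) = sqrt(-36625 + (-3 + 138 - 27)) = sqrt(-36625 + 108) = sqrt(-36517) = 53*I*sqrt(13)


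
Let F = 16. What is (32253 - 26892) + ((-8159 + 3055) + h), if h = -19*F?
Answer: -47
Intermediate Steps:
h = -304 (h = -19*16 = -304)
(32253 - 26892) + ((-8159 + 3055) + h) = (32253 - 26892) + ((-8159 + 3055) - 304) = 5361 + (-5104 - 304) = 5361 - 5408 = -47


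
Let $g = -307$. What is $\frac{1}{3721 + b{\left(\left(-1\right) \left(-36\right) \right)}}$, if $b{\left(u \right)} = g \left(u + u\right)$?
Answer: $- \frac{1}{18383} \approx -5.4398 \cdot 10^{-5}$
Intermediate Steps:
$b{\left(u \right)} = - 614 u$ ($b{\left(u \right)} = - 307 \left(u + u\right) = - 307 \cdot 2 u = - 614 u$)
$\frac{1}{3721 + b{\left(\left(-1\right) \left(-36\right) \right)}} = \frac{1}{3721 - 614 \left(\left(-1\right) \left(-36\right)\right)} = \frac{1}{3721 - 22104} = \frac{1}{-18383} = - \frac{1}{18383}$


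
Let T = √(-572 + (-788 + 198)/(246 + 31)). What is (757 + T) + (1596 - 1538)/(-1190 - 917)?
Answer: 1594941/2107 + I*√44052418/277 ≈ 756.97 + 23.961*I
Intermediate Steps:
T = I*√44052418/277 (T = √(-572 - 590/277) = √(-159034/277) = I*√44052418/277 ≈ 23.961*I)
(757 + T) + (1596 - 1538)/(-1190 - 917) = (757 + I*√44052418/277) + (1596 - 1538)/(-1190 - 917) = (757 + I*√44052418/277) + 58/(-2107) = (757 + I*√44052418/277) + 58*(-1/2107) = (757 + I*√44052418/277) - 58/2107 = 1594941/2107 + I*√44052418/277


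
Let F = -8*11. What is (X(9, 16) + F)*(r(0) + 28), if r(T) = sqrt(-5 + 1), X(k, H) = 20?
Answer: -1904 - 136*I ≈ -1904.0 - 136.0*I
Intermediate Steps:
F = -88
r(T) = 2*I (r(T) = sqrt(-4) = 2*I)
(X(9, 16) + F)*(r(0) + 28) = (20 - 88)*(2*I + 28) = -68*(28 + 2*I) = -1904 - 136*I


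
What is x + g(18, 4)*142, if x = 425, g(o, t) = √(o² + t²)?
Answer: 425 + 284*√85 ≈ 3043.4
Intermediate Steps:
x + g(18, 4)*142 = 425 + √(18² + 4²)*142 = 425 + √(324 + 16)*142 = 425 + √340*142 = 425 + (2*√85)*142 = 425 + 284*√85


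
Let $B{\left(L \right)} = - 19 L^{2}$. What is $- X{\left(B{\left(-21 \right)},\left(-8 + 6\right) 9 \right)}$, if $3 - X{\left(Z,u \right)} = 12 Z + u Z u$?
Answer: $-2815347$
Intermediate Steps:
$X{\left(Z,u \right)} = 3 - 12 Z - Z u^{2}$ ($X{\left(Z,u \right)} = 3 - \left(12 Z + u Z u\right) = 3 - \left(12 Z + Z u u\right) = 3 - \left(12 Z + Z u^{2}\right) = 3 - 12 Z - Z u^{2}$)
$- X{\left(B{\left(-21 \right)},\left(-8 + 6\right) 9 \right)} = - (3 - 12 \left(- 19 \left(-21\right)^{2}\right) - - 19 \left(-21\right)^{2} \left(\left(-8 + 6\right) 9\right)^{2}) = - (3 - 12 \left(\left(-19\right) 441\right) - \left(-19\right) 441 \left(\left(-2\right) 9\right)^{2}) = - (3 - -100548 - - 8379 \left(-18\right)^{2}) = - (3 + 100548 - \left(-8379\right) 324) = - (3 + 100548 + 2714796) = \left(-1\right) 2815347 = -2815347$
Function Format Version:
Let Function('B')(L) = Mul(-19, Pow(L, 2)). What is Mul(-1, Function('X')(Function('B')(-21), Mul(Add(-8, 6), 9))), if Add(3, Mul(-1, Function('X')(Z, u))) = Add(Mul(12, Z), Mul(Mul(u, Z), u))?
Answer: -2815347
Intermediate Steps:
Function('X')(Z, u) = Add(3, Mul(-12, Z), Mul(-1, Z, Pow(u, 2))) (Function('X')(Z, u) = Add(3, Mul(-1, Add(Mul(12, Z), Mul(Mul(u, Z), u)))) = Add(3, Mul(-1, Add(Mul(12, Z), Mul(Mul(Z, u), u)))) = Add(3, Mul(-1, Add(Mul(12, Z), Mul(Z, Pow(u, 2))))) = Add(3, Add(Mul(-12, Z), Mul(-1, Z, Pow(u, 2)))) = Add(3, Mul(-12, Z), Mul(-1, Z, Pow(u, 2))))
Mul(-1, Function('X')(Function('B')(-21), Mul(Add(-8, 6), 9))) = Mul(-1, Add(3, Mul(-12, Mul(-19, Pow(-21, 2))), Mul(-1, Mul(-19, Pow(-21, 2)), Pow(Mul(Add(-8, 6), 9), 2)))) = Mul(-1, Add(3, Mul(-12, Mul(-19, 441)), Mul(-1, Mul(-19, 441), Pow(Mul(-2, 9), 2)))) = Mul(-1, Add(3, Mul(-12, -8379), Mul(-1, -8379, Pow(-18, 2)))) = Mul(-1, Add(3, 100548, Mul(-1, -8379, 324))) = Mul(-1, Add(3, 100548, 2714796)) = Mul(-1, 2815347) = -2815347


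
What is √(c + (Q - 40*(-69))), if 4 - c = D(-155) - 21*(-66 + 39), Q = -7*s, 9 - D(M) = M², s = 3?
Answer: 4*√1637 ≈ 161.84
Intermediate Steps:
D(M) = 9 - M²
Q = -21 (Q = -7*3 = -21)
c = 23453 (c = 4 - ((9 - 1*(-155)²) - 21*(-66 + 39)) = 4 - ((9 - 1*24025) - 21*(-27)) = 4 - ((9 - 24025) + 567) = 4 - (-24016 + 567) = 4 - 1*(-23449) = 4 + 23449 = 23453)
√(c + (Q - 40*(-69))) = √(23453 + (-21 - 40*(-69))) = √(23453 + (-21 + 2760)) = √(23453 + 2739) = √26192 = 4*√1637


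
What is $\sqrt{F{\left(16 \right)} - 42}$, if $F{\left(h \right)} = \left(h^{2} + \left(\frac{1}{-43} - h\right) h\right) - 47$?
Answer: $\frac{3 i \sqrt{18361}}{43} \approx 9.4537 i$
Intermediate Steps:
$F{\left(h \right)} = -47 + h^{2} + h \left(- \frac{1}{43} - h\right)$ ($F{\left(h \right)} = \left(h^{2} + \left(- \frac{1}{43} - h\right) h\right) - 47 = \left(h^{2} + h \left(- \frac{1}{43} - h\right)\right) - 47 = -47 + h^{2} + h \left(- \frac{1}{43} - h\right)$)
$\sqrt{F{\left(16 \right)} - 42} = \sqrt{\left(-47 - \frac{16}{43}\right) - 42} = \sqrt{- \frac{2037}{43} - 42} = \sqrt{- \frac{3843}{43}} = \frac{3 i \sqrt{18361}}{43}$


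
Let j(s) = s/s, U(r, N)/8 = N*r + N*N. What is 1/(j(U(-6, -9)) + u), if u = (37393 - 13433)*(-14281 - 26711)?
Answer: -1/982168319 ≈ -1.0182e-9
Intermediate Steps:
U(r, N) = 8*N² + 8*N*r (U(r, N) = 8*(N*r + N*N) = 8*(N*r + N²) = 8*(N² + N*r) = 8*N² + 8*N*r)
u = -982168320 (u = 23960*(-40992) = -982168320)
j(s) = 1
1/(j(U(-6, -9)) + u) = 1/(1 - 982168320) = 1/(-982168319) = -1/982168319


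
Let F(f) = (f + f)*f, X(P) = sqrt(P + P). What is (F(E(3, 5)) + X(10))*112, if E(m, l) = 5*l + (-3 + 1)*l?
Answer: 50400 + 224*sqrt(5) ≈ 50901.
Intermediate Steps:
X(P) = sqrt(2)*sqrt(P) (X(P) = sqrt(2*P) = sqrt(2)*sqrt(P))
E(m, l) = 3*l (E(m, l) = 5*l - 2*l = 3*l)
F(f) = 2*f**2 (F(f) = (2*f)*f = 2*f**2)
(F(E(3, 5)) + X(10))*112 = (2*(3*5)**2 + sqrt(2)*sqrt(10))*112 = (2*15**2 + 2*sqrt(5))*112 = (2*225 + 2*sqrt(5))*112 = (450 + 2*sqrt(5))*112 = 50400 + 224*sqrt(5)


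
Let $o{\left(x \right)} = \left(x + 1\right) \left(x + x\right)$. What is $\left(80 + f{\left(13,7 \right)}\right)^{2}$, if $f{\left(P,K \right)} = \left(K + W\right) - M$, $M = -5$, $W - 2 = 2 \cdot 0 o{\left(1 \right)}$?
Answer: $8836$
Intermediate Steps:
$o{\left(x \right)} = 2 x \left(1 + x\right)$ ($o{\left(x \right)} = \left(1 + x\right) 2 x = 2 x \left(1 + x\right)$)
$W = 2$ ($W = 2 + 2 \cdot 0 \cdot 2 \cdot 1 \left(1 + 1\right) = 2 + 0 \cdot 2 \cdot 1 \cdot 2 = 2 + 0 \cdot 4 = 2 + 0 = 2$)
$f{\left(P,K \right)} = 7 + K$ ($f{\left(P,K \right)} = \left(K + 2\right) - -5 = \left(2 + K\right) + 5 = 7 + K$)
$\left(80 + f{\left(13,7 \right)}\right)^{2} = \left(80 + \left(7 + 7\right)\right)^{2} = \left(80 + 14\right)^{2} = 94^{2} = 8836$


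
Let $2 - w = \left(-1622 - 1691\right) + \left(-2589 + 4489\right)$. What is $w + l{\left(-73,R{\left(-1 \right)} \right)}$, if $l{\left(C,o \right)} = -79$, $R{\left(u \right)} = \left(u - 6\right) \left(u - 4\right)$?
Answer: $1336$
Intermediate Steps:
$R{\left(u \right)} = \left(-6 + u\right) \left(-4 + u\right)$
$w = 1415$ ($w = 2 - \left(\left(-1622 - 1691\right) + \left(-2589 + 4489\right)\right) = 2 - \left(-3313 + 1900\right) = 2 - -1413 = 2 + 1413 = 1415$)
$w + l{\left(-73,R{\left(-1 \right)} \right)} = 1415 - 79 = 1336$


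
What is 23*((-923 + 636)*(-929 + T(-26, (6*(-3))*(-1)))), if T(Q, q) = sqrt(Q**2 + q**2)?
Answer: 6132329 - 66010*sqrt(10) ≈ 5.9236e+6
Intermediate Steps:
23*((-923 + 636)*(-929 + T(-26, (6*(-3))*(-1)))) = 23*((-923 + 636)*(-929 + sqrt((-26)**2 + ((6*(-3))*(-1))**2))) = 23*(-287*(-929 + sqrt(676 + (-18*(-1))**2))) = 23*(-287*(-929 + sqrt(676 + 18**2))) = 23*(-287*(-929 + sqrt(676 + 324))) = 23*(-287*(-929 + sqrt(1000))) = 23*(-287*(-929 + 10*sqrt(10))) = 23*(266623 - 2870*sqrt(10)) = 6132329 - 66010*sqrt(10)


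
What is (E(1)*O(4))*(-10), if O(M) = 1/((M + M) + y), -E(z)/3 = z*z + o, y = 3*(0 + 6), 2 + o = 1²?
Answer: 0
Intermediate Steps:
o = -1 (o = -2 + 1² = -2 + 1 = -1)
y = 18 (y = 3*6 = 18)
E(z) = 3 - 3*z² (E(z) = -3*(z*z - 1) = -3*(z² - 1) = -3*(-1 + z²) = 3 - 3*z²)
O(M) = 1/(18 + 2*M) (O(M) = 1/((M + M) + 18) = 1/(2*M + 18) = 1/(18 + 2*M))
(E(1)*O(4))*(-10) = ((3 - 3*1²)*(1/(2*(9 + 4))))*(-10) = ((3 - 3*1)*((½)/13))*(-10) = ((3 - 3)*((½)*(1/13)))*(-10) = (0*(1/26))*(-10) = 0*(-10) = 0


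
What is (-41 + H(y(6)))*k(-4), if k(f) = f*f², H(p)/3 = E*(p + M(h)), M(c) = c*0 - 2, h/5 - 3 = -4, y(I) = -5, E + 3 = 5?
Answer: 5312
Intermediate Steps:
E = 2 (E = -3 + 5 = 2)
h = -5 (h = 15 + 5*(-4) = 15 - 20 = -5)
M(c) = -2 (M(c) = 0 - 2 = -2)
H(p) = -12 + 6*p (H(p) = 3*(2*(p - 2)) = 3*(2*(-2 + p)) = 3*(-4 + 2*p) = -12 + 6*p)
k(f) = f³
(-41 + H(y(6)))*k(-4) = (-41 + (-12 + 6*(-5)))*(-4)³ = (-41 + (-12 - 30))*(-64) = (-41 - 42)*(-64) = -83*(-64) = 5312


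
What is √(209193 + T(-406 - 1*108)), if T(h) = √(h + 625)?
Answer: √(209193 + √111) ≈ 457.39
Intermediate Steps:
T(h) = √(625 + h)
√(209193 + T(-406 - 1*108)) = √(209193 + √(625 + (-406 - 1*108))) = √(209193 + √(625 + (-406 - 108))) = √(209193 + √(625 - 514)) = √(209193 + √111)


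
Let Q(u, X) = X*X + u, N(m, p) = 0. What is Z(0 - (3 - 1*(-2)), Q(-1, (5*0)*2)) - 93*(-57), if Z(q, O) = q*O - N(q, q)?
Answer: 5306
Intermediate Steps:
Q(u, X) = u + X² (Q(u, X) = X² + u = u + X²)
Z(q, O) = O*q (Z(q, O) = q*O - 1*0 = O*q + 0 = O*q)
Z(0 - (3 - 1*(-2)), Q(-1, (5*0)*2)) - 93*(-57) = (-1 + ((5*0)*2)²)*(0 - (3 - 1*(-2))) - 93*(-57) = (-1 + (0*2)²)*(0 - (3 + 2)) + 5301 = (-1 + 0²)*(0 - 1*5) + 5301 = (-1 + 0)*(0 - 5) + 5301 = -1*(-5) + 5301 = 5 + 5301 = 5306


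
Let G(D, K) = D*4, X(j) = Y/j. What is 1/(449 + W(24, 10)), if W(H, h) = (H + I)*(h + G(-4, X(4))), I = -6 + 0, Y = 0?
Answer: 1/341 ≈ 0.0029326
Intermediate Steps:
X(j) = 0 (X(j) = 0/j = 0)
G(D, K) = 4*D
I = -6
W(H, h) = (-16 + h)*(-6 + H) (W(H, h) = (H - 6)*(h + 4*(-4)) = (-6 + H)*(h - 16) = (-6 + H)*(-16 + h) = (-16 + h)*(-6 + H))
1/(449 + W(24, 10)) = 1/(449 + (96 - 16*24 - 6*10 + 24*10)) = 1/(449 + (96 - 384 - 60 + 240)) = 1/(449 - 108) = 1/341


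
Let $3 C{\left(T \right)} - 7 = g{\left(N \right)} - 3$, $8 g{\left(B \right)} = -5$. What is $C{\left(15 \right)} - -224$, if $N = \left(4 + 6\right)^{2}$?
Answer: $\frac{1801}{8} \approx 225.13$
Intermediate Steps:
$N = 100$ ($N = 10^{2} = 100$)
$g{\left(B \right)} = - \frac{5}{8}$ ($g{\left(B \right)} = \frac{1}{8} \left(-5\right) = - \frac{5}{8}$)
$C{\left(T \right)} = \frac{9}{8}$ ($C{\left(T \right)} = \frac{7}{3} + \frac{- \frac{5}{8} - 3}{3} = \frac{7}{3} + \frac{1}{3} \left(- \frac{29}{8}\right) = \frac{7}{3} - \frac{29}{24} = \frac{9}{8}$)
$C{\left(15 \right)} - -224 = \frac{9}{8} - -224 = \frac{9}{8} + 224 = \frac{1801}{8}$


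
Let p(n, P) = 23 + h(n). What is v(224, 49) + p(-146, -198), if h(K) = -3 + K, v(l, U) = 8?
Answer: -118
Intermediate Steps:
p(n, P) = 20 + n (p(n, P) = 23 + (-3 + n) = 20 + n)
v(224, 49) + p(-146, -198) = 8 + (20 - 146) = 8 - 126 = -118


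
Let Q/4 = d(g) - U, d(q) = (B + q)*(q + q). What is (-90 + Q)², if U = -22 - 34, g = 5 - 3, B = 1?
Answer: 33124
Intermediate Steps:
g = 2
d(q) = 2*q*(1 + q) (d(q) = (1 + q)*(q + q) = (1 + q)*(2*q) = 2*q*(1 + q))
U = -56
Q = 272 (Q = 4*(2*2*(1 + 2) - 1*(-56)) = 4*(2*2*3 + 56) = 4*(12 + 56) = 4*68 = 272)
(-90 + Q)² = (-90 + 272)² = 182² = 33124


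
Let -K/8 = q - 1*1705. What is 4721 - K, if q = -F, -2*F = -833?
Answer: -12251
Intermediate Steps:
F = 833/2 (F = -1/2*(-833) = 833/2 ≈ 416.50)
q = -833/2 (q = -1*833/2 = -833/2 ≈ -416.50)
K = 16972 (K = -8*(-833/2 - 1*1705) = -8*(-833/2 - 1705) = -8*(-4243/2) = 16972)
4721 - K = 4721 - 1*16972 = 4721 - 16972 = -12251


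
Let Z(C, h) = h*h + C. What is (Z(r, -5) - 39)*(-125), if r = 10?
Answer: 500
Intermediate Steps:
Z(C, h) = C + h² (Z(C, h) = h² + C = C + h²)
(Z(r, -5) - 39)*(-125) = ((10 + (-5)²) - 39)*(-125) = ((10 + 25) - 39)*(-125) = (35 - 39)*(-125) = -4*(-125) = 500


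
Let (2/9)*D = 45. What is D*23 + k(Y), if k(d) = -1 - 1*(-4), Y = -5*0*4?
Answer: 9321/2 ≈ 4660.5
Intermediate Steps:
D = 405/2 (D = (9/2)*45 = 405/2 ≈ 202.50)
Y = 0 (Y = 0*4 = 0)
k(d) = 3 (k(d) = -1 + 4 = 3)
D*23 + k(Y) = (405/2)*23 + 3 = 9315/2 + 3 = 9321/2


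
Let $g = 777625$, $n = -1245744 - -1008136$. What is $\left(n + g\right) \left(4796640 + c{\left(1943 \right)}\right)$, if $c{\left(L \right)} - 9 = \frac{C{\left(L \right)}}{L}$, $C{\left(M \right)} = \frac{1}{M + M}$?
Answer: $\frac{19557843578357200451}{7550498} \approx 2.5903 \cdot 10^{12}$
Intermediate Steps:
$n = -237608$ ($n = -1245744 + 1008136 = -237608$)
$C{\left(M \right)} = \frac{1}{2 M}$
$c{\left(L \right)} = 9 + \frac{1}{2 L^{2}}$ ($c{\left(L \right)} = 9 + \frac{\frac{1}{2} \frac{1}{L}}{L} = 9 + \frac{1}{2 L^{2}}$)
$\left(n + g\right) \left(4796640 + c{\left(1943 \right)}\right) = \left(-237608 + 777625\right) \left(4796640 + \left(9 + \frac{1}{2 \cdot 3775249}\right)\right) = 540017 \left(4796640 + \left(9 + \frac{1}{2} \cdot \frac{1}{3775249}\right)\right) = 540017 \left(4796640 + \left(9 + \frac{1}{7550498}\right)\right) = 540017 \left(4796640 + \frac{67954483}{7550498}\right) = 540017 \cdot \frac{36217088681203}{7550498} = \frac{19557843578357200451}{7550498}$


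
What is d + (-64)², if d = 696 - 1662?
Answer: 3130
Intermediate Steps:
d = -966
d + (-64)² = -966 + (-64)² = -966 + 4096 = 3130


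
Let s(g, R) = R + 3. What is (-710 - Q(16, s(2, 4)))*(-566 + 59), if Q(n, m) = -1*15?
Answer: 352365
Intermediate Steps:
s(g, R) = 3 + R
Q(n, m) = -15
(-710 - Q(16, s(2, 4)))*(-566 + 59) = (-710 - 1*(-15))*(-566 + 59) = (-710 + 15)*(-507) = -695*(-507) = 352365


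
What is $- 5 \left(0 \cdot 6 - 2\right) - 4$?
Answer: $6$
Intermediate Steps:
$- 5 \left(0 \cdot 6 - 2\right) - 4 = - 5 \left(0 - 2\right) - 4 = \left(-5\right) \left(-2\right) - 4 = 10 - 4 = 6$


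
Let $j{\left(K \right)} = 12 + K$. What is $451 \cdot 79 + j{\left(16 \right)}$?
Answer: $35657$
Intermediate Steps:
$451 \cdot 79 + j{\left(16 \right)} = 451 \cdot 79 + \left(12 + 16\right) = 35629 + 28 = 35657$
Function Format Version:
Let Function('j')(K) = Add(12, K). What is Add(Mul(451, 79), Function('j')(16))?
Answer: 35657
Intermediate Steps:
Add(Mul(451, 79), Function('j')(16)) = Add(Mul(451, 79), Add(12, 16)) = Add(35629, 28) = 35657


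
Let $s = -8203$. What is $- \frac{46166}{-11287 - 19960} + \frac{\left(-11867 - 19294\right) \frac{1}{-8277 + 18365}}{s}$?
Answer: $\frac{293945864707}{198903653416} \approx 1.4778$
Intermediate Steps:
$- \frac{46166}{-11287 - 19960} + \frac{\left(-11867 - 19294\right) \frac{1}{-8277 + 18365}}{s} = - \frac{46166}{-11287 - 19960} + \frac{\left(-11867 - 19294\right) \frac{1}{-8277 + 18365}}{-8203} = - \frac{46166}{-11287 - 19960} + - \frac{31161}{10088} \left(- \frac{1}{8203}\right) = - \frac{46166}{-31247} + \left(-31161\right) \frac{1}{10088} \left(- \frac{1}{8203}\right) = \left(-46166\right) \left(- \frac{1}{31247}\right) - - \frac{2397}{6365528} = \frac{46166}{31247} + \frac{2397}{6365528} = \frac{293945864707}{198903653416}$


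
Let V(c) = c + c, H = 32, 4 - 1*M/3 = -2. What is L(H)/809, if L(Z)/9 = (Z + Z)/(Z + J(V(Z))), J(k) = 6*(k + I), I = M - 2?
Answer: 9/6472 ≈ 0.0013906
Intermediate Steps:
M = 18 (M = 12 - 3*(-2) = 12 + 6 = 18)
I = 16 (I = 18 - 2 = 16)
V(c) = 2*c
J(k) = 96 + 6*k (J(k) = 6*(k + 16) = 6*(16 + k) = 96 + 6*k)
L(Z) = 18*Z/(96 + 13*Z) (L(Z) = 9*((Z + Z)/(Z + (96 + 6*(2*Z)))) = 9*((2*Z)/(Z + (96 + 12*Z))) = 9*((2*Z)/(96 + 13*Z)) = 9*(2*Z/(96 + 13*Z)) = 18*Z/(96 + 13*Z))
L(H)/809 = (18*32/(96 + 13*32))/809 = (18*32/(96 + 416))*(1/809) = (18*32/512)*(1/809) = (18*32*(1/512))*(1/809) = (9/8)*(1/809) = 9/6472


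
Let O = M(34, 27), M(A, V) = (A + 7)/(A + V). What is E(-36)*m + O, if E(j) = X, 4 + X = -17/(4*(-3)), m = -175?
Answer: 331417/732 ≈ 452.76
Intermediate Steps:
M(A, V) = (7 + A)/(A + V)
X = -31/12 (X = -4 - 17/(4*(-3)) = -4 - 17/(-12) = -4 - 17*(-1/12) = -4 + 17/12 = -31/12 ≈ -2.5833)
E(j) = -31/12
O = 41/61 (O = (7 + 34)/(34 + 27) = 41/61 ≈ 0.67213)
E(-36)*m + O = -31/12*(-175) + 41/61 = 5425/12 + 41/61 = 331417/732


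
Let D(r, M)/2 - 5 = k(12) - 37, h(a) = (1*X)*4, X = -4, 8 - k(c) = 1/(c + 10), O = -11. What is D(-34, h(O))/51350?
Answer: -529/564850 ≈ -0.00093653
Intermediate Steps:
k(c) = 8 - 1/(10 + c) (k(c) = 8 - 1/(c + 10) = 8 - 1/(10 + c))
h(a) = -16 (h(a) = (1*(-4))*4 = -4*4 = -16)
D(r, M) = -529/11 (D(r, M) = 10 + 2*((79 + 8*12)/(10 + 12) - 37) = 10 + 2*((79 + 96)/22 - 37) = 10 + 2*((1/22)*175 - 37) = 10 + 2*(175/22 - 37) = 10 + 2*(-639/22) = 10 - 639/11 = -529/11)
D(-34, h(O))/51350 = -529/11/51350 = -529/11*1/51350 = -529/564850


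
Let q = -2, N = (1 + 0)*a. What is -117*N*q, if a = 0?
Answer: 0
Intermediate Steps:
N = 0 (N = (1 + 0)*0 = 1*0 = 0)
-117*N*q = -0*(-2) = -117*0 = 0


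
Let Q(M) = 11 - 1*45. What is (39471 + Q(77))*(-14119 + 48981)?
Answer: 1374852694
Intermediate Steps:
Q(M) = -34 (Q(M) = 11 - 45 = -34)
(39471 + Q(77))*(-14119 + 48981) = (39471 - 34)*(-14119 + 48981) = 39437*34862 = 1374852694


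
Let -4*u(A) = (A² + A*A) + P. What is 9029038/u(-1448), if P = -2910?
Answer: -18058076/2095249 ≈ -8.6186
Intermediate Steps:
u(A) = 1455/2 - A²/2 (u(A) = -((A² + A*A) - 2910)/4 = -((A² + A²) - 2910)/4 = -(2*A² - 2910)/4 = -(-2910 + 2*A²)/4 = 1455/2 - A²/2)
9029038/u(-1448) = 9029038/(1455/2 - ½*(-1448)²) = 9029038/(1455/2 - ½*2096704) = 9029038/(1455/2 - 1048352) = 9029038/(-2095249/2) = 9029038*(-2/2095249) = -18058076/2095249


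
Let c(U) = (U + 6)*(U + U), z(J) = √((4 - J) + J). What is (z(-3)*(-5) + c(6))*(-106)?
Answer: -14204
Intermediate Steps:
z(J) = 2 (z(J) = √4 = 2)
c(U) = 2*U*(6 + U) (c(U) = (6 + U)*(2*U) = 2*U*(6 + U))
(z(-3)*(-5) + c(6))*(-106) = (2*(-5) + 2*6*(6 + 6))*(-106) = (-10 + 2*6*12)*(-106) = (-10 + 144)*(-106) = 134*(-106) = -14204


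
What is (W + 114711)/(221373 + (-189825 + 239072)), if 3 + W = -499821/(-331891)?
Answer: 5438721807/12830906060 ≈ 0.42388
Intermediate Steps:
W = -70836/47413 (W = -3 - 499821/(-331891) = -3 - 499821*(-1/331891) = -3 + 71403/47413 = -70836/47413 ≈ -1.4940)
(W + 114711)/(221373 + (-189825 + 239072)) = (-70836/47413 + 114711)/(221373 + (-189825 + 239072)) = 5438721807/(47413*(221373 + 49247)) = (5438721807/47413)/270620 = (5438721807/47413)*(1/270620) = 5438721807/12830906060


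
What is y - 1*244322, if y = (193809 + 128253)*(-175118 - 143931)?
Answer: -102753803360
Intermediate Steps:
y = -102753559038 (y = 322062*(-319049) = -102753559038)
y - 1*244322 = -102753559038 - 1*244322 = -102753559038 - 244322 = -102753803360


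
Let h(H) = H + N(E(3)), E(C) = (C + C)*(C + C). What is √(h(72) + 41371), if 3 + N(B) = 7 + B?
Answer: √41483 ≈ 203.67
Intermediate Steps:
E(C) = 4*C² (E(C) = (2*C)*(2*C) = 4*C²)
N(B) = 4 + B (N(B) = -3 + (7 + B) = 4 + B)
h(H) = 40 + H (h(H) = H + (4 + 4*3²) = H + (4 + 4*9) = H + (4 + 36) = H + 40 = 40 + H)
√(h(72) + 41371) = √((40 + 72) + 41371) = √(112 + 41371) = √41483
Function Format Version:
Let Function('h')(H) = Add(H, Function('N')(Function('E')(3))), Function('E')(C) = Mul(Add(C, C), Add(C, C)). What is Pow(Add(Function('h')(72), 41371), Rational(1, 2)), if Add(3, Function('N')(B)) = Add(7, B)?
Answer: Pow(41483, Rational(1, 2)) ≈ 203.67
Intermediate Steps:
Function('E')(C) = Mul(4, Pow(C, 2)) (Function('E')(C) = Mul(Mul(2, C), Mul(2, C)) = Mul(4, Pow(C, 2)))
Function('N')(B) = Add(4, B) (Function('N')(B) = Add(-3, Add(7, B)) = Add(4, B))
Function('h')(H) = Add(40, H) (Function('h')(H) = Add(H, Add(4, Mul(4, Pow(3, 2)))) = Add(H, Add(4, Mul(4, 9))) = Add(H, Add(4, 36)) = Add(H, 40) = Add(40, H))
Pow(Add(Function('h')(72), 41371), Rational(1, 2)) = Pow(Add(Add(40, 72), 41371), Rational(1, 2)) = Pow(Add(112, 41371), Rational(1, 2)) = Pow(41483, Rational(1, 2))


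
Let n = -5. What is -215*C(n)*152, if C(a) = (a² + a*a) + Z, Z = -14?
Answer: -1176480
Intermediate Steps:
C(a) = -14 + 2*a² (C(a) = (a² + a*a) - 14 = (a² + a²) - 14 = 2*a² - 14 = -14 + 2*a²)
-215*C(n)*152 = -215*(-14 + 2*(-5)²)*152 = -215*(-14 + 2*25)*152 = -215*(-14 + 50)*152 = -215*36*152 = -7740*152 = -1176480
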